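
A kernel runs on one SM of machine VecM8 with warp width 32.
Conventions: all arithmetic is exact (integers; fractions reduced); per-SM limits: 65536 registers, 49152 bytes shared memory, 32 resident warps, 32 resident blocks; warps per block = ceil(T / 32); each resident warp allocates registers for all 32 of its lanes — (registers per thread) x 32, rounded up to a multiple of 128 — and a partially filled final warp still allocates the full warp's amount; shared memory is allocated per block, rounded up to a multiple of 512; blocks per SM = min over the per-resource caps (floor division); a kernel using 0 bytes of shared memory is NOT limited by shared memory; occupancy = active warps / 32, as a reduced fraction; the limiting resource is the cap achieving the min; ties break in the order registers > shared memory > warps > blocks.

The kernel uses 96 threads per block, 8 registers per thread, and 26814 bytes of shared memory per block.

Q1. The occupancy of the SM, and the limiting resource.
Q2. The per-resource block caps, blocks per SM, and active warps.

Answer: occupancy 3/32, limited by shared memory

registers: 85 blocks
shared memory: 1 block
warps: 10 blocks
blocks: 32 blocks

Answer: 1 block, 3 active warps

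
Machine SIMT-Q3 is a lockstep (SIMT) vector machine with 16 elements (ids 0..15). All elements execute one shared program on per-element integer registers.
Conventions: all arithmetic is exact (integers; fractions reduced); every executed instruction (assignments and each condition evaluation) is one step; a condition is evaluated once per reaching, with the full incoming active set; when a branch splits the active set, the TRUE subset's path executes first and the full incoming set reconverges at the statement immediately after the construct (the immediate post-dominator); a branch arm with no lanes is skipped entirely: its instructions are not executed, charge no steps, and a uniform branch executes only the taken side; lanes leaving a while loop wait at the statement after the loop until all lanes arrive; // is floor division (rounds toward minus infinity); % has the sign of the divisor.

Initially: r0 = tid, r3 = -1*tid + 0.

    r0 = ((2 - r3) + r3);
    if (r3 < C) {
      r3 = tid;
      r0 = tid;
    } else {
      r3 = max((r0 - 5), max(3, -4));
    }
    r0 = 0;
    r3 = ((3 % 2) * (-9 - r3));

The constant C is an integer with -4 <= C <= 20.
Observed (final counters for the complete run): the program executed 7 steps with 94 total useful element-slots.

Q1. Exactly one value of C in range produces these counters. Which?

Answer: C = -1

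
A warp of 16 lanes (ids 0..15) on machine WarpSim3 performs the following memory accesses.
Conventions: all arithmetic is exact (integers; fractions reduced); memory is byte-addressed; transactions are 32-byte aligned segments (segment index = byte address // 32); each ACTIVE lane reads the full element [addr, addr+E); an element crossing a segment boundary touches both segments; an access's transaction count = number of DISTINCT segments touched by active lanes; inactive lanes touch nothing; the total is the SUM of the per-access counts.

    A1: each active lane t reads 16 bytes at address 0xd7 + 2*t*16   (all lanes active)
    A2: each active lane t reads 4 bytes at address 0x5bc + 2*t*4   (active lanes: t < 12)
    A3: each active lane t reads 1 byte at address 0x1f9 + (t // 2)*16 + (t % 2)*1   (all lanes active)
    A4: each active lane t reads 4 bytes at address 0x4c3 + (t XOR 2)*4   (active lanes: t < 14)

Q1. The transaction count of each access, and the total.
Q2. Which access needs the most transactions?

A1: 17 transactions
A2: 4 transactions
A3: 5 transactions
A4: 3 transactions

Answer: 17,4,5,3; total 29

Answer: A1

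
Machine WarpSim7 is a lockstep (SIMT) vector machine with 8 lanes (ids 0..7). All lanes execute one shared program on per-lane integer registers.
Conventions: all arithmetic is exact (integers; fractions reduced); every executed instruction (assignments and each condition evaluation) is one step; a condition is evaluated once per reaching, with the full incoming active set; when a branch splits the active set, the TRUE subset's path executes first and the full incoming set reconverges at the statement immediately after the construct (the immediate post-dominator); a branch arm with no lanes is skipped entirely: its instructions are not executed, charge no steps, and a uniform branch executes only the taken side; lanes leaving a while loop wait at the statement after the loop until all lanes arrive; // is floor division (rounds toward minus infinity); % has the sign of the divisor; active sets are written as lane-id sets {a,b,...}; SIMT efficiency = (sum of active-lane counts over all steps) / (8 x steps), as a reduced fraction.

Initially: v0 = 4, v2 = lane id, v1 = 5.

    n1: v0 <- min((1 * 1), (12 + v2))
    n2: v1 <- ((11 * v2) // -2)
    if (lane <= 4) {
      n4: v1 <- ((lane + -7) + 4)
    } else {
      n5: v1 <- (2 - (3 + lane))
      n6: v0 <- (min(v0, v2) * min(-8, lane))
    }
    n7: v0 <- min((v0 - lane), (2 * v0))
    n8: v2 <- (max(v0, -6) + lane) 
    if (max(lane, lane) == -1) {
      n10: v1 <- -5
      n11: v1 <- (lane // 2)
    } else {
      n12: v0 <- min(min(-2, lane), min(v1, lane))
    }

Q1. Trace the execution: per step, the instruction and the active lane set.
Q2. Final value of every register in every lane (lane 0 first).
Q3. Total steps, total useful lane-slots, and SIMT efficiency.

step 0: v0 <- min((1 * 1), (12 + v2)) {0,1,2,3,4,5,6,7}
step 1: v1 <- ((11 * v2) // -2)      {0,1,2,3,4,5,6,7}
step 2: eval (lane <= 4)             {0,1,2,3,4,5,6,7}
step 3: v1 <- ((lane + -7) + 4)      {0,1,2,3,4}
step 4: v1 <- (2 - (3 + lane))       {5,6,7}
step 5: v0 <- (min(v0, v2) * min(-8, lane)) {5,6,7}
step 6: v0 <- min((v0 - lane), (2 * v0)) {0,1,2,3,4,5,6,7}
step 7: v2 <- (max(v0, -6) + lane)   {0,1,2,3,4,5,6,7}
step 8: eval (max(lane, lane) == -1) {0,1,2,3,4,5,6,7}
step 9: v0 <- min(min(-2, lane), min(v1, lane)) {0,1,2,3,4,5,6,7}

Answer: 10 steps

v0: -3,-2,-2,-2,-2,-6,-7,-8
v2: 1,1,1,1,1,-1,0,1
v1: -3,-2,-1,0,1,-6,-7,-8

steps = 10; useful = 67; efficiency = 67/80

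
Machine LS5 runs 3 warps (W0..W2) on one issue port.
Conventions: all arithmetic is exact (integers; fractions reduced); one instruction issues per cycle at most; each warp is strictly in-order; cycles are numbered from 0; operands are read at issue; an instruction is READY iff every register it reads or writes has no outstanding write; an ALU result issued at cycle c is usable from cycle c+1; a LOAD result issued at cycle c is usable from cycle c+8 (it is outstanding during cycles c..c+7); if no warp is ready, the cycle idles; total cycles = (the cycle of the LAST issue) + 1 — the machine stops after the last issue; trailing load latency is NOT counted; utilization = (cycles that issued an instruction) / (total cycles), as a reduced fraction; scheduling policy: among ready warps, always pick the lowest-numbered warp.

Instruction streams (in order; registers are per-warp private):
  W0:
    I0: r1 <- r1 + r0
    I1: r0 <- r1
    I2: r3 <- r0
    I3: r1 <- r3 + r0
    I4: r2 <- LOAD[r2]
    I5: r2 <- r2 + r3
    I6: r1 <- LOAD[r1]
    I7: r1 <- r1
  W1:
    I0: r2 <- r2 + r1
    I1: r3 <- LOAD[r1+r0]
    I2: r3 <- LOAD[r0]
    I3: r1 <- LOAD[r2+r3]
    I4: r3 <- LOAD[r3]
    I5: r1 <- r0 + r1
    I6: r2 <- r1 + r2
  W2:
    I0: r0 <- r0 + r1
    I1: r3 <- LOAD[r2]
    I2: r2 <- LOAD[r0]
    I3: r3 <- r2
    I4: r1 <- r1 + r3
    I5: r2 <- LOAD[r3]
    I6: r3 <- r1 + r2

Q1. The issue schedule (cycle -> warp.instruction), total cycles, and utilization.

cycle 0: W0.I0
cycle 1: W0.I1
cycle 2: W0.I2
cycle 3: W0.I3
cycle 4: W0.I4
cycle 5: W1.I0
cycle 6: W1.I1
cycle 7: W2.I0
cycle 8: W2.I1
cycle 9: W2.I2
cycle 10: idle
cycle 11: idle
cycle 12: W0.I5
cycle 13: W0.I6
cycle 14: W1.I2
cycle 15: idle
cycle 16: idle
cycle 17: W2.I3
cycle 18: W2.I4
cycle 19: W2.I5
cycle 20: idle
cycle 21: W0.I7
cycle 22: W1.I3
cycle 23: W1.I4
cycle 24: idle
cycle 25: idle
cycle 26: idle
cycle 27: W2.I6
cycle 28: idle
cycle 29: idle
cycle 30: W1.I5
cycle 31: W1.I6

Answer: 32 cycles, utilization 11/16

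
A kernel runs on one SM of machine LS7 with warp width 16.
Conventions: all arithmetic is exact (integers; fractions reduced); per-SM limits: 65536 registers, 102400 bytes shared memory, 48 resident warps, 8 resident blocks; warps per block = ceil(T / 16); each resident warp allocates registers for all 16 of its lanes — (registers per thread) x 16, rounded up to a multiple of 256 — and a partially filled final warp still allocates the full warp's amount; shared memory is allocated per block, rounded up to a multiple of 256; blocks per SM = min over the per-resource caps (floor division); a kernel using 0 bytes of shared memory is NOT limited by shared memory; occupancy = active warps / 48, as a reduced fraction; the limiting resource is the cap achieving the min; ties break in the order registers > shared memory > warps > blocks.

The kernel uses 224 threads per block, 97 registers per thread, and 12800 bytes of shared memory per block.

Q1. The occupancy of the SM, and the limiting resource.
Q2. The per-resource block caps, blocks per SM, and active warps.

Answer: occupancy 7/12, limited by registers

registers: 2 blocks
shared memory: 8 blocks
warps: 3 blocks
blocks: 8 blocks

Answer: 2 blocks, 28 active warps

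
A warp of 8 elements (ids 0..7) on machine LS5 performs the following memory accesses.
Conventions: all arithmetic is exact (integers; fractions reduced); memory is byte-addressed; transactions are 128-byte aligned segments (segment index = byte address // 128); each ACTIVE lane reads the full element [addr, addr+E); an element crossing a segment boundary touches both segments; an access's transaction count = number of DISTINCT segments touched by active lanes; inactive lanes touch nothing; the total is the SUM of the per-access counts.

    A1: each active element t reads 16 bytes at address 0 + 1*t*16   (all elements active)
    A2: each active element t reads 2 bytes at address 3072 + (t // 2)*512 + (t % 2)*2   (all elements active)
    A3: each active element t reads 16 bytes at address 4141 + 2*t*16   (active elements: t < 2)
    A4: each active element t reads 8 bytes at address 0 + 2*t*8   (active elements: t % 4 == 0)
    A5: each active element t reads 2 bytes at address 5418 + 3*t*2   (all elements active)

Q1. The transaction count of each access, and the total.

A1: 1 transaction
A2: 4 transactions
A3: 1 transaction
A4: 1 transaction
A5: 1 transaction

Answer: 1,4,1,1,1; total 8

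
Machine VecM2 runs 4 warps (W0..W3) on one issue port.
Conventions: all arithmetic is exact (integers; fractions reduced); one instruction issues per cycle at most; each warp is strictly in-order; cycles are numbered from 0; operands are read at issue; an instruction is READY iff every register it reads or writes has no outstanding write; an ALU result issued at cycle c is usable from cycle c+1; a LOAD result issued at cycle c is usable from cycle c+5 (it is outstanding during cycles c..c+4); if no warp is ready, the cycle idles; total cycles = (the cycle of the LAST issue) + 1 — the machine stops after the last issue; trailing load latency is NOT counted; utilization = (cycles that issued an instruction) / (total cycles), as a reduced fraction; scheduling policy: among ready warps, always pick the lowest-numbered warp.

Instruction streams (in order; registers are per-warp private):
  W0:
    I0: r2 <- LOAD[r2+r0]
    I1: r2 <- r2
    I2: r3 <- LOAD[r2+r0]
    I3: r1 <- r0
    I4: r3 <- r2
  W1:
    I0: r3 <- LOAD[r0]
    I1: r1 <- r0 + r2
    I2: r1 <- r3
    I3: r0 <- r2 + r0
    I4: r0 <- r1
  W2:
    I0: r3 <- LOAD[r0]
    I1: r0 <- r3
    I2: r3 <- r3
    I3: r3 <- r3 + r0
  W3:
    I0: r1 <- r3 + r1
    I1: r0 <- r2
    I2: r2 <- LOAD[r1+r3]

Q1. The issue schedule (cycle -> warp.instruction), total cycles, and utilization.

cycle 0: W0.I0
cycle 1: W1.I0
cycle 2: W1.I1
cycle 3: W2.I0
cycle 4: W3.I0
cycle 5: W0.I1
cycle 6: W0.I2
cycle 7: W0.I3
cycle 8: W1.I2
cycle 9: W1.I3
cycle 10: W1.I4
cycle 11: W0.I4
cycle 12: W2.I1
cycle 13: W2.I2
cycle 14: W2.I3
cycle 15: W3.I1
cycle 16: W3.I2

Answer: 17 cycles, utilization 1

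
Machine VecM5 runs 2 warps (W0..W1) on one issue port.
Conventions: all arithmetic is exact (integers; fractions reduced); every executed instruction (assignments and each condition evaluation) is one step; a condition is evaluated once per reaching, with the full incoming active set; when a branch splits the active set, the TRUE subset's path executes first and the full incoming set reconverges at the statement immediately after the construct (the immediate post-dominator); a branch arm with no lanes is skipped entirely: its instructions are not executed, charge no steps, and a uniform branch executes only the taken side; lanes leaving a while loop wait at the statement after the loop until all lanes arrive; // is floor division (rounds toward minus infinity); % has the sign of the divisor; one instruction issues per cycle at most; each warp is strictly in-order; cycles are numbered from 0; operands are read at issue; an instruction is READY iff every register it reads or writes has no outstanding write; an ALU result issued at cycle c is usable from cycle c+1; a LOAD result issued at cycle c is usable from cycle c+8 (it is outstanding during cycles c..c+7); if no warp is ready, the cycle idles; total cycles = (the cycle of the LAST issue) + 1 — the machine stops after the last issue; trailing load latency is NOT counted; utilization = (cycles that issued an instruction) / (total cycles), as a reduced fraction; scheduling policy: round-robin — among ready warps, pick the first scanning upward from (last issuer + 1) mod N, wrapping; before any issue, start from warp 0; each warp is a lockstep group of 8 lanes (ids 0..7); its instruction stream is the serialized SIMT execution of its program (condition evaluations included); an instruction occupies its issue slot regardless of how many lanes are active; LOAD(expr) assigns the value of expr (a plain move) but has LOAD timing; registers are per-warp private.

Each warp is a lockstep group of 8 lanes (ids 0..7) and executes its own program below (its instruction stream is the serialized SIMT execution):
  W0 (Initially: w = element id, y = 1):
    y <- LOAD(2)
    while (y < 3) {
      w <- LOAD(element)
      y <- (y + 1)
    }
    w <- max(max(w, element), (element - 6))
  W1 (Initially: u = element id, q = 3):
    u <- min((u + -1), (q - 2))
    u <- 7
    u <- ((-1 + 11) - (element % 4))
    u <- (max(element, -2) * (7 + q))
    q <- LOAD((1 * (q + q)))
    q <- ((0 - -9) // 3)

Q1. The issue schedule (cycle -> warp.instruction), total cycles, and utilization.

cycle 0: W0.I0
cycle 1: W1.I0
cycle 2: W1.I1
cycle 3: W1.I2
cycle 4: W1.I3
cycle 5: W1.I4
cycle 6: idle
cycle 7: idle
cycle 8: W0.I1
cycle 9: W0.I2
cycle 10: W0.I3
cycle 11: W0.I4
cycle 12: idle
cycle 13: W1.I5
cycle 14: idle
cycle 15: idle
cycle 16: idle
cycle 17: W0.I5

Answer: 18 cycles, utilization 2/3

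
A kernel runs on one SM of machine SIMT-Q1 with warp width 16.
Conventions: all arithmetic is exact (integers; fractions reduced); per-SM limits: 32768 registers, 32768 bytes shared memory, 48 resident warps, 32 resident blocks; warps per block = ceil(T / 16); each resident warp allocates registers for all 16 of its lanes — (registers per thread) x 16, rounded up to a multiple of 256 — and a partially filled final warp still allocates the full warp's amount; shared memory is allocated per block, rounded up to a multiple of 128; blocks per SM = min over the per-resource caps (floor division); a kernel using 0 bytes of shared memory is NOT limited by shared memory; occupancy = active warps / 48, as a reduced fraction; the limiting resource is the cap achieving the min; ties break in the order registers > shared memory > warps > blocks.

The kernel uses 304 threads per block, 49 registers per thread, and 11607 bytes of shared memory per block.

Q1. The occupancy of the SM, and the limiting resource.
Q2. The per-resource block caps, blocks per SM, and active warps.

Answer: occupancy 19/48, limited by registers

registers: 1 block
shared memory: 2 blocks
warps: 2 blocks
blocks: 32 blocks

Answer: 1 block, 19 active warps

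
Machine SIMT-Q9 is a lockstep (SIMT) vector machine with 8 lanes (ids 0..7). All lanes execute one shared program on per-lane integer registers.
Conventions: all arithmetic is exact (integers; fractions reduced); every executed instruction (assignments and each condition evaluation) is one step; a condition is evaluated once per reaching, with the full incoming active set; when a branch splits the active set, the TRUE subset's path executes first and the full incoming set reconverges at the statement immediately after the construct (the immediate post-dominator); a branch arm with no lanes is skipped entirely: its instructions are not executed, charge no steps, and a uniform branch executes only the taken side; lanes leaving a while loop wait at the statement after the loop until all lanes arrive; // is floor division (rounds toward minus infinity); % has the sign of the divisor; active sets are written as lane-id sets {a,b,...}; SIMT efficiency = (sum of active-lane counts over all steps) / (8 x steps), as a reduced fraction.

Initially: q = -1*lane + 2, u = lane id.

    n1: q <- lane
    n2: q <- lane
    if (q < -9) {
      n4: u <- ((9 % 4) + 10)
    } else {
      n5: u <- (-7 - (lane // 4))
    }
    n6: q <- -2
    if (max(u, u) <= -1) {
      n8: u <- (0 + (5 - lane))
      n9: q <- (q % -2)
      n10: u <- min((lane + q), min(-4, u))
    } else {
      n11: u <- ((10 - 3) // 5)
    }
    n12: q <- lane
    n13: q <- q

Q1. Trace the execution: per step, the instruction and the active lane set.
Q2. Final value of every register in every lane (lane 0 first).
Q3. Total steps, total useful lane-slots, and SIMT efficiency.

step 0: q <- lane                    {0,1,2,3,4,5,6,7}
step 1: q <- lane                    {0,1,2,3,4,5,6,7}
step 2: eval (q < -9)                {0,1,2,3,4,5,6,7}
step 3: u <- (-7 - (lane // 4))      {0,1,2,3,4,5,6,7}
step 4: q <- -2                      {0,1,2,3,4,5,6,7}
step 5: eval (max(u, u) <= -1)       {0,1,2,3,4,5,6,7}
step 6: u <- (0 + (5 - lane))        {0,1,2,3,4,5,6,7}
step 7: q <- (q % -2)                {0,1,2,3,4,5,6,7}
step 8: u <- min((lane + q), min(-4, u)) {0,1,2,3,4,5,6,7}
step 9: q <- lane                    {0,1,2,3,4,5,6,7}
step 10: q <- q                       {0,1,2,3,4,5,6,7}

Answer: 11 steps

q: 0,1,2,3,4,5,6,7
u: -4,-4,-4,-4,-4,-4,-4,-4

steps = 11; useful = 88; efficiency = 88/88 = 1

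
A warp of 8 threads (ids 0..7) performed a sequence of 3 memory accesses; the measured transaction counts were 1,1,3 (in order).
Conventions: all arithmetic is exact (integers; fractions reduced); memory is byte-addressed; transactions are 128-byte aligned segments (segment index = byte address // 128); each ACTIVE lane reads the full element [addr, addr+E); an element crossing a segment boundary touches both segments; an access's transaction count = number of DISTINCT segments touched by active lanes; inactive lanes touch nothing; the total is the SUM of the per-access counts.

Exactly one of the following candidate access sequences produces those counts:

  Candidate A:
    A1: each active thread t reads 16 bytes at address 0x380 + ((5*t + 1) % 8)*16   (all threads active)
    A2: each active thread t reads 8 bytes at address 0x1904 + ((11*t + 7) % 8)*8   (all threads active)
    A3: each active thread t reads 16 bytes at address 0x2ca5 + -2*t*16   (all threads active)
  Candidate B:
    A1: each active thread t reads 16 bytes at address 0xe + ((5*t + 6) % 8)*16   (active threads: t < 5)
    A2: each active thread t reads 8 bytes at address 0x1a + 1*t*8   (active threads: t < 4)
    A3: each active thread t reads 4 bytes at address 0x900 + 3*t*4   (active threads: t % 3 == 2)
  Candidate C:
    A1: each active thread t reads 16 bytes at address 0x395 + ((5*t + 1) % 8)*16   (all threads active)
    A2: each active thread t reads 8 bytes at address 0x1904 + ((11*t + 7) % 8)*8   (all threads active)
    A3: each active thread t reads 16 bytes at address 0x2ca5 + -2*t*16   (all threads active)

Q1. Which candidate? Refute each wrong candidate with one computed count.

B: A3 gives 1 transaction, not 3
C: A1 gives 2 transactions, not 1
A: all counts match (1,1,3)

Answer: A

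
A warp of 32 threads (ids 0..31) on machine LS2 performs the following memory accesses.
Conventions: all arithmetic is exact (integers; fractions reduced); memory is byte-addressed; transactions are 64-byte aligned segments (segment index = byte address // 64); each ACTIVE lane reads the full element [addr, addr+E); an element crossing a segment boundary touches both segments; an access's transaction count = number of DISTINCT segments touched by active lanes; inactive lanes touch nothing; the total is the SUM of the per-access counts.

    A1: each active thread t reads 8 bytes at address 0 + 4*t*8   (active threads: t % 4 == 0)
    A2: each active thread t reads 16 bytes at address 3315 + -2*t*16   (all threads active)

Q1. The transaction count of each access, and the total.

A1: 8 transactions
A2: 17 transactions

Answer: 8,17; total 25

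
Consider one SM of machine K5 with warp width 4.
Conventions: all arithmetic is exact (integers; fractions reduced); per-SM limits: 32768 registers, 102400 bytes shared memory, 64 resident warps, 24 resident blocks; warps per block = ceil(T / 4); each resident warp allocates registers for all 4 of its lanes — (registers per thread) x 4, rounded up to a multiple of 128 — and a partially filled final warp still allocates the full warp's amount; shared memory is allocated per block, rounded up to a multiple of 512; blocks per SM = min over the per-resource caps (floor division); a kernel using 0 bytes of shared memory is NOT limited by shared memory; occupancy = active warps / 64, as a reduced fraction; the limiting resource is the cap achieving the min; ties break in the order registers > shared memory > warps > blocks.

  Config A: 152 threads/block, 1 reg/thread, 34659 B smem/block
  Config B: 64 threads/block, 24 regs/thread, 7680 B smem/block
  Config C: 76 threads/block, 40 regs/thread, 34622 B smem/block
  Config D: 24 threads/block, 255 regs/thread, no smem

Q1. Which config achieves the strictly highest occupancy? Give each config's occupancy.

occupancies: A 19/32, B 1, C 19/32, D 15/32

Answer: B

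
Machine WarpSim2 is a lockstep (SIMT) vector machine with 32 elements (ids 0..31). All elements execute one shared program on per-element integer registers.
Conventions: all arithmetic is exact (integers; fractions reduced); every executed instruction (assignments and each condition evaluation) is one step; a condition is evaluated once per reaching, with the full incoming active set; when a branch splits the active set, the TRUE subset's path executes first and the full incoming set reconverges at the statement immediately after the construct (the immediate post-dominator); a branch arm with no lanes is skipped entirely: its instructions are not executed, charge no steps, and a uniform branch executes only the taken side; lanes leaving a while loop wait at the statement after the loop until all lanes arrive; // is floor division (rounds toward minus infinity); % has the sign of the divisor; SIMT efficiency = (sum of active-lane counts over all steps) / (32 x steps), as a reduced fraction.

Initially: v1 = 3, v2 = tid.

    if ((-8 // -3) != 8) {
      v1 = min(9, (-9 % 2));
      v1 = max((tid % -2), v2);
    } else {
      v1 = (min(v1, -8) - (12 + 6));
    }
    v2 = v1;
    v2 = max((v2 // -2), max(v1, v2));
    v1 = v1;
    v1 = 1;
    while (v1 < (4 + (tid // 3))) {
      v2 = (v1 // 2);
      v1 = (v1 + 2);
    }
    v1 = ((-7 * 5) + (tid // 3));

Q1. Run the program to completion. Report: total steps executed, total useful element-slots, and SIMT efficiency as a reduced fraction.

Answer: 30 steps, 690 useful, 23/32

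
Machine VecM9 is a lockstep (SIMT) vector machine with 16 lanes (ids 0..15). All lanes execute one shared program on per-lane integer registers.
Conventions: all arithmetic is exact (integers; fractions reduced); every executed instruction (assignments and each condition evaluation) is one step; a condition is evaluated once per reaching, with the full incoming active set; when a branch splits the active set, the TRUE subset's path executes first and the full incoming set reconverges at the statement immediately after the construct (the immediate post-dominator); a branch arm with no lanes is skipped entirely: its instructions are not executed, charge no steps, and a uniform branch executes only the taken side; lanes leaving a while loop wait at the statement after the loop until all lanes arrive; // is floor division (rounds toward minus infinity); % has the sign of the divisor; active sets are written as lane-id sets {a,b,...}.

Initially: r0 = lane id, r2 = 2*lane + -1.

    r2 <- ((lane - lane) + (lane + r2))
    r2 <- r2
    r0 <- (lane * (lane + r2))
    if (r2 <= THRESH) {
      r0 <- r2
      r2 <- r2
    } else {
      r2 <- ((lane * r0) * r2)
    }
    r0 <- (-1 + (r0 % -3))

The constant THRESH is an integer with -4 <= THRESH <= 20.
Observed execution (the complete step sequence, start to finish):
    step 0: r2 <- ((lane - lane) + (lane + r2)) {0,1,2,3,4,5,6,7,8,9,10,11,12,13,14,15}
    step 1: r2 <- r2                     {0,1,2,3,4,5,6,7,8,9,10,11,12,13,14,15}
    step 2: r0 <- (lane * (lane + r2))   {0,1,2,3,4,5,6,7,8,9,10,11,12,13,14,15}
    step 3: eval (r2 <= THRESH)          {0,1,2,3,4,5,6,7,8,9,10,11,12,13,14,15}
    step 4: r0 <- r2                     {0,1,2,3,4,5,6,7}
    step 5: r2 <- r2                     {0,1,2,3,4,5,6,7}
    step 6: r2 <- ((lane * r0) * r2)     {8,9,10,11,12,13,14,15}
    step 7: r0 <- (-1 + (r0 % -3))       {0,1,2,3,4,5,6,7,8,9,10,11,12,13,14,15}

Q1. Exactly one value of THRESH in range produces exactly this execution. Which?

Answer: THRESH = 20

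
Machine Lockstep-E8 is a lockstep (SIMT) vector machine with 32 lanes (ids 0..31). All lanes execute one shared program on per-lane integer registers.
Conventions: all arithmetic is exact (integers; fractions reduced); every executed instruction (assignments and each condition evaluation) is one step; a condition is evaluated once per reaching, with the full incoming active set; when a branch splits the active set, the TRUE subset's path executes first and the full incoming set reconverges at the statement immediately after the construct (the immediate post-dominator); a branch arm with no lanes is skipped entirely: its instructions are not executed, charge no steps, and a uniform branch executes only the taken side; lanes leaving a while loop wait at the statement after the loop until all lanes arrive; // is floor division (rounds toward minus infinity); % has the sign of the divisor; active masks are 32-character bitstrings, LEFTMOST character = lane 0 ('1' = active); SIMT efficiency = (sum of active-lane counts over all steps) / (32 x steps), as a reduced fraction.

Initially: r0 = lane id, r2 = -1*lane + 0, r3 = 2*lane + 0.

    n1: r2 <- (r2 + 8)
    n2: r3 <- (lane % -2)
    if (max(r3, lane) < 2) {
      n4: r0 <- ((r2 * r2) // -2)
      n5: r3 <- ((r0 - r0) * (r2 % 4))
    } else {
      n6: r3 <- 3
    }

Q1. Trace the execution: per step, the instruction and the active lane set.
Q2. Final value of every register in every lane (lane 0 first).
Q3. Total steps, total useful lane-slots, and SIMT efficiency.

step 0: r2 <- (r2 + 8)               11111111111111111111111111111111
step 1: r3 <- (lane % -2)            11111111111111111111111111111111
step 2: eval (max(r3, lane) < 2)     11111111111111111111111111111111
step 3: r0 <- ((r2 * r2) // -2)      11000000000000000000000000000000
step 4: r3 <- ((r0 - r0) * (r2 % 4)) 11000000000000000000000000000000
step 5: r3 <- 3                      00111111111111111111111111111111

Answer: 6 steps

r0: -32,-25,2,3,4,5,6,7,8,9,10,11,12,13,14,15,16,17,18,19,20,21,22,23,24,25,26,27,28,29,30,31
r2: 8,7,6,5,4,3,2,1,0,-1,-2,-3,-4,-5,-6,-7,-8,-9,-10,-11,-12,-13,-14,-15,-16,-17,-18,-19,-20,-21,-22,-23
r3: 0,0,3,3,3,3,3,3,3,3,3,3,3,3,3,3,3,3,3,3,3,3,3,3,3,3,3,3,3,3,3,3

steps = 6; useful = 130; efficiency = 130/192 = 65/96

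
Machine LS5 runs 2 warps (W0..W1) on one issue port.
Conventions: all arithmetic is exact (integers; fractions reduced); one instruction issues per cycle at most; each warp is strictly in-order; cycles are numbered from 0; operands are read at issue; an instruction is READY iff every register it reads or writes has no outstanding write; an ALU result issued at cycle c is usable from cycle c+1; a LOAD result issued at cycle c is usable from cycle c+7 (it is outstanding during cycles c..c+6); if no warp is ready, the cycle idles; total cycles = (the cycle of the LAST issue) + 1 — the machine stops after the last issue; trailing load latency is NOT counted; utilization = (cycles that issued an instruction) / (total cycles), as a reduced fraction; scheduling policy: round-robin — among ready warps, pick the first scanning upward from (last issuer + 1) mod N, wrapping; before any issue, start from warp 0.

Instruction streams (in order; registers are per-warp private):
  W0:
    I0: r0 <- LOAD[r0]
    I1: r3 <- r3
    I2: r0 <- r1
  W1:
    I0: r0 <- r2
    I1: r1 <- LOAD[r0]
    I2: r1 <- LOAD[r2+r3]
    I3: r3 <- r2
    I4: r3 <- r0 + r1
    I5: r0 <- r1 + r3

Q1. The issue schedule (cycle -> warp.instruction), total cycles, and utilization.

cycle 0: W0.I0
cycle 1: W1.I0
cycle 2: W0.I1
cycle 3: W1.I1
cycle 4: idle
cycle 5: idle
cycle 6: idle
cycle 7: W0.I2
cycle 8: idle
cycle 9: idle
cycle 10: W1.I2
cycle 11: W1.I3
cycle 12: idle
cycle 13: idle
cycle 14: idle
cycle 15: idle
cycle 16: idle
cycle 17: W1.I4
cycle 18: W1.I5

Answer: 19 cycles, utilization 9/19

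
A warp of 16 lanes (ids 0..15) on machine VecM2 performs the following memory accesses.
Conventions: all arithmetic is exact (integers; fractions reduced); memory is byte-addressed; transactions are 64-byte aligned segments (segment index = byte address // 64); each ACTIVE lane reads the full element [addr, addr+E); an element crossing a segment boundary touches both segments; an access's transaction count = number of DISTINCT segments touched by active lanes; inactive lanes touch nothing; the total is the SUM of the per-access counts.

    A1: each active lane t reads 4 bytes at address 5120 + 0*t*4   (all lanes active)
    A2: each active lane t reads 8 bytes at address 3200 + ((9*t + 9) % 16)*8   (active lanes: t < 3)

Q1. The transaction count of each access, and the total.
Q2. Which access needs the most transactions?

A1: 1 transaction
A2: 2 transactions

Answer: 1,2; total 3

Answer: A2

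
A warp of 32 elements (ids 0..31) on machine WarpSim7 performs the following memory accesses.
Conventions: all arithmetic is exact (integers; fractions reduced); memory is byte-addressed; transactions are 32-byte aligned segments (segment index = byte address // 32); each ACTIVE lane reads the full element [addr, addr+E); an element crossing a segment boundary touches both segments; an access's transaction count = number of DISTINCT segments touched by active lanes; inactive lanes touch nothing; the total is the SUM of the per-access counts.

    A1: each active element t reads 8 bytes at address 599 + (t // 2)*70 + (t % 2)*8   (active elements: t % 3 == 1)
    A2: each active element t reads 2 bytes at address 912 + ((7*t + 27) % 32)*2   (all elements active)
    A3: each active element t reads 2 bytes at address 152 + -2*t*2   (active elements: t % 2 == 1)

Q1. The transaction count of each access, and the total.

A1: 14 transactions
A2: 3 transactions
A3: 5 transactions

Answer: 14,3,5; total 22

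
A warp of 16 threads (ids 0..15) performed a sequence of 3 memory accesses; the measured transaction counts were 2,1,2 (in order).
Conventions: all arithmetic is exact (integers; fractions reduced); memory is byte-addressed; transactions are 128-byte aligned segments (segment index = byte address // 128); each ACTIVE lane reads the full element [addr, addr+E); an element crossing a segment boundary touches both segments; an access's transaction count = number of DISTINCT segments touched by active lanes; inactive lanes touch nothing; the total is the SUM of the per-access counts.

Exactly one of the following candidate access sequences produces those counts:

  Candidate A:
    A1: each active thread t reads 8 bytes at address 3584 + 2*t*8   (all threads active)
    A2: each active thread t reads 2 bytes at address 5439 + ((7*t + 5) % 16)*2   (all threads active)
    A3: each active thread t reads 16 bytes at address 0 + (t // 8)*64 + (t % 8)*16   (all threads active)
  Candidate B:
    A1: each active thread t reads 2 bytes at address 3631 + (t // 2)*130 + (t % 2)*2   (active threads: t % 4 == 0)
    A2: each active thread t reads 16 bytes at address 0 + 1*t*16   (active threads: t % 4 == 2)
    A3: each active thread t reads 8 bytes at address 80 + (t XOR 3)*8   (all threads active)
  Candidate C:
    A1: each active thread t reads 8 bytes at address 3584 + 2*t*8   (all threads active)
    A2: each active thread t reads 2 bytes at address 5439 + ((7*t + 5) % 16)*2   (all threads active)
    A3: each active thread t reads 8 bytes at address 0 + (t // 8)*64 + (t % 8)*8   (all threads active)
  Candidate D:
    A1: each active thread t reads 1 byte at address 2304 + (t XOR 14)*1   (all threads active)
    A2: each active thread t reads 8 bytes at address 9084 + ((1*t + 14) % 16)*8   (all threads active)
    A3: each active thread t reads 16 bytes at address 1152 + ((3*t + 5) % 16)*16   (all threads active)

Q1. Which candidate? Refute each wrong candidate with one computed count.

B: A1 gives 4 transactions, not 2
C: A3 gives 1 transaction, not 2
D: A1 gives 1 transaction, not 2
A: all counts match (2,1,2)

Answer: A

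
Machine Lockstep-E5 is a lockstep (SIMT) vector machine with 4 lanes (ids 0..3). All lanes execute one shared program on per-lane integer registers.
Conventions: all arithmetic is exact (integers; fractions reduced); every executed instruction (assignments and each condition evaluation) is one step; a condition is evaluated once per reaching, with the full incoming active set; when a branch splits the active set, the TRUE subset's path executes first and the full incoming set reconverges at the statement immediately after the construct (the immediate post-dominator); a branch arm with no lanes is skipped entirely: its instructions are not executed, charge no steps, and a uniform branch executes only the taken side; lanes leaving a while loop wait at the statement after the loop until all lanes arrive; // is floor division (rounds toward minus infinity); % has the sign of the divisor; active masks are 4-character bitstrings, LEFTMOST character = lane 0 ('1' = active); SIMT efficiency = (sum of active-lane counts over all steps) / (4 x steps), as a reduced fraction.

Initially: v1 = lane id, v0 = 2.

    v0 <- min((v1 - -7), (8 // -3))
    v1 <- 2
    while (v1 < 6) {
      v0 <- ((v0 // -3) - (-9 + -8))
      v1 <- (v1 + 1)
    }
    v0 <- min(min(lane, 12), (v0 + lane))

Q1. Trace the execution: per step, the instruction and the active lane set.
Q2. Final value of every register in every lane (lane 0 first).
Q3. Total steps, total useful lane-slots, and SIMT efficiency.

step 0: v0 <- min((v1 - -7), (8 // -3)) 1111
step 1: v1 <- 2                      1111
step 2: eval (v1 < 6)                1111
step 3: v0 <- ((v0 // -3) - (-9 + -8)) 1111
step 4: v1 <- (v1 + 1)               1111
step 5: eval (v1 < 6)                1111
step 6: v0 <- ((v0 // -3) - (-9 + -8)) 1111
step 7: v1 <- (v1 + 1)               1111
step 8: eval (v1 < 6)                1111
step 9: v0 <- ((v0 // -3) - (-9 + -8)) 1111
step 10: v1 <- (v1 + 1)               1111
step 11: eval (v1 < 6)                1111
step 12: v0 <- ((v0 // -3) - (-9 + -8)) 1111
step 13: v1 <- (v1 + 1)               1111
step 14: eval (v1 < 6)                1111
step 15: v0 <- min(min(lane, 12), (v0 + lane)) 1111

Answer: 16 steps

v1: 6,6,6,6
v0: 0,1,2,3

steps = 16; useful = 64; efficiency = 64/64 = 1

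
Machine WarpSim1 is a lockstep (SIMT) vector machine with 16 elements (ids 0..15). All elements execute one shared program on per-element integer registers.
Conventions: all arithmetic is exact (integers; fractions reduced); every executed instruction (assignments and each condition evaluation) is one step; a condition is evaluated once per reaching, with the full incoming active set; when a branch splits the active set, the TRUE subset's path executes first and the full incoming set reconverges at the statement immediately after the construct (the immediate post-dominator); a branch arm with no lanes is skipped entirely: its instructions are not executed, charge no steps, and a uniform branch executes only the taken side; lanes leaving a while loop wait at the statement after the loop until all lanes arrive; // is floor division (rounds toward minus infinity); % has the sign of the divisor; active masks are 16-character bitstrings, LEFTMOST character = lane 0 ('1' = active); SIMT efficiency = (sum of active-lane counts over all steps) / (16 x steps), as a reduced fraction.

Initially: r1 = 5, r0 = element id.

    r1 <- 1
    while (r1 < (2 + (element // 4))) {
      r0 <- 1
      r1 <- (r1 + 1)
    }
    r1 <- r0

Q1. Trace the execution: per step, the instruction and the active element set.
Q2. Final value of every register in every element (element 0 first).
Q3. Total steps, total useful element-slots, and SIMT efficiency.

step 0: r1 <- 1                      1111111111111111
step 1: eval (r1 < (2 + (element // 4))) 1111111111111111
step 2: r0 <- 1                      1111111111111111
step 3: r1 <- (r1 + 1)               1111111111111111
step 4: eval (r1 < (2 + (element // 4))) 1111111111111111
step 5: r0 <- 1                      0000111111111111
step 6: r1 <- (r1 + 1)               0000111111111111
step 7: eval (r1 < (2 + (element // 4))) 0000111111111111
step 8: r0 <- 1                      0000000011111111
step 9: r1 <- (r1 + 1)               0000000011111111
step 10: eval (r1 < (2 + (element // 4))) 0000000011111111
step 11: r0 <- 1                      0000000000001111
step 12: r1 <- (r1 + 1)               0000000000001111
step 13: eval (r1 < (2 + (element // 4))) 0000000000001111
step 14: r1 <- r0                     1111111111111111

Answer: 15 steps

r1: 1,1,1,1,1,1,1,1,1,1,1,1,1,1,1,1
r0: 1,1,1,1,1,1,1,1,1,1,1,1,1,1,1,1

steps = 15; useful = 168; efficiency = 168/240 = 7/10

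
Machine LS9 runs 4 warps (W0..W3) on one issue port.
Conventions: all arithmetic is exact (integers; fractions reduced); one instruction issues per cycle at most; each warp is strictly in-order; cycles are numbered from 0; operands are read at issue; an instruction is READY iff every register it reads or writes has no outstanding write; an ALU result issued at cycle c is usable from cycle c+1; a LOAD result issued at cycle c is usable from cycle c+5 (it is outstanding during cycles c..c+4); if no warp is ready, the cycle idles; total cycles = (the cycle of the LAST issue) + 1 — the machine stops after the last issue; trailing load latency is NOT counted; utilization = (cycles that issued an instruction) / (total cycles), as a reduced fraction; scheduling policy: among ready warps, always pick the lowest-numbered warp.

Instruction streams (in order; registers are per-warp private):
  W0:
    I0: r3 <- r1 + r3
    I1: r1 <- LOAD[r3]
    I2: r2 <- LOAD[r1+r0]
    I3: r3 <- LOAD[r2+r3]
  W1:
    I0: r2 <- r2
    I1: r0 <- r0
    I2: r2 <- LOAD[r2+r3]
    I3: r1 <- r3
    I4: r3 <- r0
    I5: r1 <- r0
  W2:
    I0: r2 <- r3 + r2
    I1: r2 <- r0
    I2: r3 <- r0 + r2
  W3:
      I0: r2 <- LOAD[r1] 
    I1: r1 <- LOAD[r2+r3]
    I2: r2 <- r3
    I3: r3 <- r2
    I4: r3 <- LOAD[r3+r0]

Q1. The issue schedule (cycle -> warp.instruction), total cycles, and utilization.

cycle 0: W0.I0
cycle 1: W0.I1
cycle 2: W1.I0
cycle 3: W1.I1
cycle 4: W1.I2
cycle 5: W1.I3
cycle 6: W0.I2
cycle 7: W1.I4
cycle 8: W1.I5
cycle 9: W2.I0
cycle 10: W2.I1
cycle 11: W0.I3
cycle 12: W2.I2
cycle 13: W3.I0
cycle 14: idle
cycle 15: idle
cycle 16: idle
cycle 17: idle
cycle 18: W3.I1
cycle 19: W3.I2
cycle 20: W3.I3
cycle 21: W3.I4

Answer: 22 cycles, utilization 9/11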